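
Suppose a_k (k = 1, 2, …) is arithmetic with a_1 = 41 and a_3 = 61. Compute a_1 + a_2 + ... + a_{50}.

Common difference d = (61 - 41) / (3 - 1) = 10.
a_k = 41 + (k - 1)·10.
a_{50} = 531; S = 50·(41 + 531)/2 = 14300.

14300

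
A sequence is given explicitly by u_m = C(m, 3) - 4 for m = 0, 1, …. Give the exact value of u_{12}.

216

C(12, 3) = 220, so u_{12} = 216.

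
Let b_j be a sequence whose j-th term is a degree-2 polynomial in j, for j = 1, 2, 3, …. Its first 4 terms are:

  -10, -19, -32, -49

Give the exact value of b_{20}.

1st diffs: -9, -13, -17.
2nd diffs: -4, -4 (constant).
Newton forward-difference form: b_j = -10 + (-9)·C(j-1,1) + (-4)·C(j-1,2).
At j = 20: j-1 = 19, so b_{20} = -10 - 171 - 684 = -865.

-865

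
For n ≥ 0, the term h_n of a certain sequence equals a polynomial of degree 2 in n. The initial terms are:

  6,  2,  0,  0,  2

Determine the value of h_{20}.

306

1st diffs: -4, -2, 0, 2.
2nd diffs: 2, 2, 2 (constant).
So h_n = n^2 - 5n + 6.
Evaluating at n = 20 gives h_{20} = 306.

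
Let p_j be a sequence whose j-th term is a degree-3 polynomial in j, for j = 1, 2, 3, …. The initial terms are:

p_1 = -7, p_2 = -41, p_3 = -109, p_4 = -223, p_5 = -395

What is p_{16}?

-9547

1st diffs: -34, -68, -114, -172.
2nd diffs: -34, -46, -58.
3rd diffs: -12, -12 (constant).
Newton forward-difference form: p_j = -7 + (-34)·C(j-1,1) + (-34)·C(j-1,2) + (-12)·C(j-1,3).
At j = 16: j-1 = 15, so p_{16} = -7 - 510 - 3570 - 5460 = -9547.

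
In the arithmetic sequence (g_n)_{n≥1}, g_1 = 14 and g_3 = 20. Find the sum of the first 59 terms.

5959

Common difference d = (20 - 14) / (3 - 1) = 3.
g_n = 14 + (n - 1)·3.
g_{59} = 188; S = 59·(14 + 188)/2 = 5959.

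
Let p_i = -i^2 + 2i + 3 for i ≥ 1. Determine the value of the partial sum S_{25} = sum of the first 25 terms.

-4800

Over i = 1..25: Σi = 325, Σi² = 5525.
Total = (-1)·5525 + (2)·325 + (3)·25 = -4800.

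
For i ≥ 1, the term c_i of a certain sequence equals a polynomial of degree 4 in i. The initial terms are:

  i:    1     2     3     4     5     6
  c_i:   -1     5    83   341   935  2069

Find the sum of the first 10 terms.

1st diffs: 6, 78, 258, 594, 1134.
2nd diffs: 72, 180, 336, 540.
3rd diffs: 108, 156, 204.
4th diffs: 48, 48 (constant).
Newton forward-difference form: c_i = -1 + 6·C(i-1,1) + 72·C(i-1,2) + 108·C(i-1,3) + 48·C(i-1,4).
Continuing: 3995, 7013, 11471, 17765.
Summing i = 1..10 (10 terms) gives 43676.

43676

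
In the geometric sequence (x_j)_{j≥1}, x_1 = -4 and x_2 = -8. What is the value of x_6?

Common ratio r = 2.
x_j = (-4)·2^(j-1).
x_6 = (-4)·2^5 = -128.

-128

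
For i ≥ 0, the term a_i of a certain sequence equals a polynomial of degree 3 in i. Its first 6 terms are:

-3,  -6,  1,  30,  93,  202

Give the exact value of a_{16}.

1st diffs: -3, 7, 29, 63, 109.
2nd diffs: 10, 22, 34, 46.
3rd diffs: 12, 12, 12 (constant).
Newton forward-difference form: a_i = -3 + (-3)·C(i,1) + 10·C(i,2) + 12·C(i,3).
At i = 16: i = 16, so a_{16} = -3 - 48 + 1200 + 6720 = 7869.

7869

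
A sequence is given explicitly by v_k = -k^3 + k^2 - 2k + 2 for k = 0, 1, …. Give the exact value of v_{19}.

v_{19} = -1·19^3 + 1·19^2 - 2·19 + 2 = -6534.

-6534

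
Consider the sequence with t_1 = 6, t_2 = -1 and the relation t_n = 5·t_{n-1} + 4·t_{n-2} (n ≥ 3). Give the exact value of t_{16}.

109631695931

t_3 = 19; t_4 = 91; t_5 = 531; …; t_{13} = 591499731; t_{14} = 3372472459; t_{15} = 19228361219; t_{16} = 109631695931.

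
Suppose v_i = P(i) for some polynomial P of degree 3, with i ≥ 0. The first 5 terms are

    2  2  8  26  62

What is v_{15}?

3362

1st diffs: 0, 6, 18, 36.
2nd diffs: 6, 12, 18.
3rd diffs: 6, 6 (constant).
So v_i = i^3 - i + 2.
Evaluating at i = 15 gives v_{15} = 3362.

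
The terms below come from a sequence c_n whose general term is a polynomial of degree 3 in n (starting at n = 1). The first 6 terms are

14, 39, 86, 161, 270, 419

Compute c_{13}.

3086

1st diffs: 25, 47, 75, 109, 149.
2nd diffs: 22, 28, 34, 40.
3rd diffs: 6, 6, 6 (constant).
Newton forward-difference form: c_n = 14 + 25·C(n-1,1) + 22·C(n-1,2) + 6·C(n-1,3).
At n = 13: n-1 = 12, so c_{13} = 14 + 300 + 1452 + 1320 = 3086.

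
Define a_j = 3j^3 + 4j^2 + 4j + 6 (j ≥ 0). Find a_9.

a_9 = 3·9^3 + 4·9^2 + 4·9 + 6 = 2553.

2553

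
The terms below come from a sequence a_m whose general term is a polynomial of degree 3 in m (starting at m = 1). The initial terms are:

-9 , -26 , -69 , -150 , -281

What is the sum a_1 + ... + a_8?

1st diffs: -17, -43, -81, -131.
2nd diffs: -26, -38, -50.
3rd diffs: -12, -12 (constant).
Newton forward-difference form: a_m = -9 + (-17)·C(m-1,1) + (-26)·C(m-1,2) + (-12)·C(m-1,3).
Continuing: -474, -741, -1094.
Summing m = 1..8 (8 terms) gives -2844.

-2844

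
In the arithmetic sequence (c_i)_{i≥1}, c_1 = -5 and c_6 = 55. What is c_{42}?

487

Common difference d = (55 - (-5)) / (6 - 1) = 12.
c_i = -5 + (i - 1)·12.
c_{42} = -5 + 41·12 = 487.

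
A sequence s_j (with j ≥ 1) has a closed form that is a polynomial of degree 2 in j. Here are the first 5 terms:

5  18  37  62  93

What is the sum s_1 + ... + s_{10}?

1st diffs: 13, 19, 25, 31.
2nd diffs: 6, 6, 6 (constant).
Newton forward-difference form: s_j = 5 + 13·C(j-1,1) + 6·C(j-1,2).
Continuing: …, 130, 173, 222, 277, …, s_{10} = 338.
Summing j = 1..10 (10 terms) gives 1355.

1355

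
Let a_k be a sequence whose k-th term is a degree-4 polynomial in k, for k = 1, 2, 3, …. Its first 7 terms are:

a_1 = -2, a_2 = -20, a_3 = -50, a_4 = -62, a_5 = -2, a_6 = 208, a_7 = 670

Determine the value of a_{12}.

12010

1st diffs: -18, -30, -12, 60, 210, 462.
2nd diffs: -12, 18, 72, 150, 252.
3rd diffs: 30, 54, 78, 102.
4th diffs: 24, 24, 24 (constant).
So a_k = k^4 - 5k^3 - k^2 + 5k - 2.
Evaluating at k = 12 gives a_{12} = 12010.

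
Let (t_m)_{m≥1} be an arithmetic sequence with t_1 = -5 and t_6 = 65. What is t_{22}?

289

Common difference d = (65 - (-5)) / (6 - 1) = 14.
t_m = -5 + (m - 1)·14.
t_{22} = -5 + 21·14 = 289.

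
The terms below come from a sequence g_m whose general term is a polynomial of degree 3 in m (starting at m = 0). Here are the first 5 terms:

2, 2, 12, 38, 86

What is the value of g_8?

618

1st diffs: 0, 10, 26, 48.
2nd diffs: 10, 16, 22.
3rd diffs: 6, 6 (constant).
Newton forward-difference form: g_m = 2 + 10·C(m,2) + 6·C(m,3).
At m = 8: m = 8, so g_8 = 2 + 280 + 336 = 618.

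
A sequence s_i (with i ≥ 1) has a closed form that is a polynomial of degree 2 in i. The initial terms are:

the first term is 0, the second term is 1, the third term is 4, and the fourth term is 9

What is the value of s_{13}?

144

1st diffs: 1, 3, 5.
2nd diffs: 2, 2 (constant).
Newton forward-difference form: s_i = 1·C(i-1,1) + 2·C(i-1,2).
At i = 13: i-1 = 12, so s_{13} = 12 + 132 = 144.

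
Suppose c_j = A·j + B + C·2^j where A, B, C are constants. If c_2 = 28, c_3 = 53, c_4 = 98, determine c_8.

The three given values yield: 2A + B + 4C = 28; 3A + B + 8C = 53; 4A + B + 16C = 98.
Subtracting the first from the second: A + 4C = 25.
Subtracting the second from the third: A + 8C = 45.
Solving: C = 5, A = 5, then B = -2.
Hence c_8 = 5·8 + (-2) + 5·256 = 1318.

1318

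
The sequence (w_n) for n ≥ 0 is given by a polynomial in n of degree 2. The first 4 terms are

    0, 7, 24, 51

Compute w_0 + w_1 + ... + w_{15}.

1st diffs: 7, 17, 27.
2nd diffs: 10, 10 (constant).
So w_n = 5n^2 + 2n.
Continuing: …, 88, 135, 192, 259, …, w_{15} = 1155.
Summing n = 0..15 (16 terms) gives 6440.

6440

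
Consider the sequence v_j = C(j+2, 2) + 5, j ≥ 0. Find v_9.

60

C(11, 2) = 55, so v_9 = 60.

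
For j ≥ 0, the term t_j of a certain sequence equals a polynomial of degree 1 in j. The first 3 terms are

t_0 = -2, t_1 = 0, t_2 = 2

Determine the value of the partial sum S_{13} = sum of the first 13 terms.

130

1st diffs: 2, 2 (constant).
So t_j = 2j - 2.
Continuing: …, 4, 6, 8, 10, …, t_{12} = 22.
Summing j = 0..12 (13 terms) gives 130.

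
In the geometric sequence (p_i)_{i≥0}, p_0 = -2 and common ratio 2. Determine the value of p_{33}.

p_i = (-2)·2^(i-0).
p_{33} = (-2)·2^33 = -17179869184.

-17179869184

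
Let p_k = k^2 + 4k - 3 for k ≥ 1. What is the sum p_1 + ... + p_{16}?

Over k = 1..16: Σk = 136, Σk² = 1496.
Total = (1)·1496 + (4)·136 + (-3)·16 = 1992.

1992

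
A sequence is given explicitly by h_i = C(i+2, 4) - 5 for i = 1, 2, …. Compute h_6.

C(8, 4) = 70, so h_6 = 65.

65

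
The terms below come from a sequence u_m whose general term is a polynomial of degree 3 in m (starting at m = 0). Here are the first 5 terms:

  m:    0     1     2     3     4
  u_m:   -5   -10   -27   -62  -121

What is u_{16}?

1st diffs: -5, -17, -35, -59.
2nd diffs: -12, -18, -24.
3rd diffs: -6, -6 (constant).
So u_m = -m^3 - 3m^2 - m - 5.
Evaluating at m = 16 gives u_{16} = -4885.

-4885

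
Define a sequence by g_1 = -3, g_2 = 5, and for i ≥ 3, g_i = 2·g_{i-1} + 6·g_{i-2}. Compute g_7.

-32

Iterate the recurrence:
g_3 = -8  g_4 = 14  g_5 = -20  g_6 = 44  g_7 = -32.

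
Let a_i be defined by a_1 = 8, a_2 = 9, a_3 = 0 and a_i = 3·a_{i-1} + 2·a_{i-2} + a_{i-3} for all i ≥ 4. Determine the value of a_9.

14981

a_4 = 26, a_5 = 87, a_6 = 313, a_7 = 1139, a_8 = 4130, a_9 = 14981.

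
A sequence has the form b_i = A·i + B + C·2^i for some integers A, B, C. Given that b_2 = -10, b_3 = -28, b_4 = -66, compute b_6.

Plug in i = 2, 3, 4: 2A + B + 4C = -10; 3A + B + 8C = -28; 4A + B + 16C = -66.
Subtracting the first from the second: A + 4C = -18.
Subtracting the second from the third: A + 8C = -38.
Solving: C = -5, A = 2, then B = 6.
So b_i = 2·i + 6 + (-5)·2^i; at i=6 this is -302.

-302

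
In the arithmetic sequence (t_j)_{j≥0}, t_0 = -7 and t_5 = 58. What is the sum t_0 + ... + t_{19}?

2330

Common difference d = (58 - (-7)) / (5 - 0) = 13.
t_j = -7 + (j - 0)·13.
t_{19} = 240; S = 20·(-7 + 240)/2 = 2330.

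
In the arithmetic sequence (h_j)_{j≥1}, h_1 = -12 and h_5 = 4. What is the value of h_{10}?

Common difference d = (4 - (-12)) / (5 - 1) = 4.
h_j = -12 + (j - 1)·4.
h_{10} = -12 + 9·4 = 24.

24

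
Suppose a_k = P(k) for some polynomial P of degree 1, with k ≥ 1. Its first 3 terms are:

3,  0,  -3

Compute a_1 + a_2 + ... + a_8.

-60

1st diffs: -3, -3 (constant).
So a_k = -3k + 6.
Continuing: …, -6, -9, -12, -15, …, a_8 = -18.
Summing k = 1..8 (8 terms) gives -60.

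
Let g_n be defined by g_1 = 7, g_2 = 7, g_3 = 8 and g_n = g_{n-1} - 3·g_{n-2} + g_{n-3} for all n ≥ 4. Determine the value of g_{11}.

320

Applying the relation repeatedly:
g_4 = -6;  g_5 = -23;  g_6 = 3;  g_7 = 66;  g_8 = 34;  g_9 = -161;  g_{10} = -197;  g_{11} = 320.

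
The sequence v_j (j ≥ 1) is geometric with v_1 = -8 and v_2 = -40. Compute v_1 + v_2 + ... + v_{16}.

Common ratio r = 5.
v_j = (-8)·5^(j-1).
S = (-8)·(5^16 - 1)/(5 - 1) = (-8)·(152587890625 - 1)/(4) = -305175781248.

-305175781248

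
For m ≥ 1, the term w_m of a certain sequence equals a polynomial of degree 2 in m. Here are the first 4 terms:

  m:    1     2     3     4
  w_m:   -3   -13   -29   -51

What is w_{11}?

1st diffs: -10, -16, -22.
2nd diffs: -6, -6 (constant).
Newton forward-difference form: w_m = -3 + (-10)·C(m-1,1) + (-6)·C(m-1,2).
At m = 11: m-1 = 10, so w_{11} = -3 - 100 - 270 = -373.

-373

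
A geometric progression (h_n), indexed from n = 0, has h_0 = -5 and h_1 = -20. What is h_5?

Common ratio r = 4.
h_n = (-5)·4^(n-0).
h_5 = (-5)·4^5 = -5120.

-5120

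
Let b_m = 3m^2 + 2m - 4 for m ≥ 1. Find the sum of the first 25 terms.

17125

Over m = 1..25: Σm = 325, Σm² = 5525.
Total = (3)·5525 + (2)·325 + (-4)·25 = 17125.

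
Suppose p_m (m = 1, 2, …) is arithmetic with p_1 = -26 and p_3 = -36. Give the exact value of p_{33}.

-186

Common difference d = (-36 - (-26)) / (3 - 1) = -5.
p_m = -26 + (m - 1)·(-5).
p_{33} = -26 + 32·(-5) = -186.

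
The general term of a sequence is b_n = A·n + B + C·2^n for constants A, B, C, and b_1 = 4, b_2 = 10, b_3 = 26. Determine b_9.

2522

Plug in n = 1, 2, 3: A + B + 2C = 4; 2A + B + 4C = 10; 3A + B + 8C = 26.
Subtracting the first from the second: A + 2C = 6.
Subtracting the second from the third: A + 4C = 16.
Solving: C = 5, A = -4, then B = -2.
Hence b_9 = -4·9 + (-2) + 5·512 = 2522.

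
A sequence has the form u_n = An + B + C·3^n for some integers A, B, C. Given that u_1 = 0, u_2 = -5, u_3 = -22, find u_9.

The three given values yield: A + B + 3C = 0; 2A + B + 9C = -5; 3A + B + 27C = -22.
Subtracting the first from the second: A + 6C = -5.
Subtracting the second from the third: A + 18C = -17.
Solving: C = -1, A = 1, then B = 2.
So u_n = 1·n + 2 + (-1)·3^n; at n=9 this is -19672.

-19672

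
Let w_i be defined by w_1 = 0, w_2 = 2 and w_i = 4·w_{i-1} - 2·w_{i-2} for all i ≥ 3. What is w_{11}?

Step forward from the initial values:
w_3 = 8; w_4 = 28; w_5 = 96; w_6 = 328; w_7 = 1120; w_8 = 3824; w_9 = 13056; w_{10} = 44576; w_{11} = 152192.

152192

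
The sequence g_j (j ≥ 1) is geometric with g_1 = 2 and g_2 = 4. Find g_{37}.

Common ratio r = 2.
g_j = 2·2^(j-1).
g_{37} = 2·2^36 = 137438953472.

137438953472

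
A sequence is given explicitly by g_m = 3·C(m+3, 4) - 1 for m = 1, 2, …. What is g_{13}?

C(16, 4) = 1820, so g_{13} = 5459.

5459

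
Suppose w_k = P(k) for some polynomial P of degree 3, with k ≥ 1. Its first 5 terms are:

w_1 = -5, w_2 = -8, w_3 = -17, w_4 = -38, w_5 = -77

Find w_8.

1st diffs: -3, -9, -21, -39.
2nd diffs: -6, -12, -18.
3rd diffs: -6, -6 (constant).
So w_k = -k^3 + 3k^2 - 5k - 2.
Evaluating at k = 8 gives w_8 = -362.

-362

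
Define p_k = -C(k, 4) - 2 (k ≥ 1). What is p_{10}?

-212

C(10, 4) = 210, so p_{10} = -212.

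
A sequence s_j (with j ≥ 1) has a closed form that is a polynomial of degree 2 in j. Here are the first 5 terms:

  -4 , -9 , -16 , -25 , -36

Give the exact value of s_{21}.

1st diffs: -5, -7, -9, -11.
2nd diffs: -2, -2, -2 (constant).
Newton forward-difference form: s_j = -4 + (-5)·C(j-1,1) + (-2)·C(j-1,2).
At j = 21: j-1 = 20, so s_{21} = -4 - 100 - 380 = -484.

-484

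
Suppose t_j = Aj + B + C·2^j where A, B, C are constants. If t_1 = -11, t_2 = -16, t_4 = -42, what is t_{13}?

The three given values yield: A + B + 2C = -11; 2A + B + 4C = -16; 4A + B + 16C = -42.
Subtracting the first from the second: A + 2C = -5.
Subtracting the second from the third: 2A + 12C = -26.
Solving: C = -2, A = -1, then B = -6.
So t_j = -1·j + (-6) + (-2)·2^j; at j=13 this is -16403.

-16403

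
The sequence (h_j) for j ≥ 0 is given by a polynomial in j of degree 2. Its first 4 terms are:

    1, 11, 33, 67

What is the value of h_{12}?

1st diffs: 10, 22, 34.
2nd diffs: 12, 12 (constant).
Newton forward-difference form: h_j = 1 + 10·C(j,1) + 12·C(j,2).
At j = 12: j = 12, so h_{12} = 1 + 120 + 792 = 913.

913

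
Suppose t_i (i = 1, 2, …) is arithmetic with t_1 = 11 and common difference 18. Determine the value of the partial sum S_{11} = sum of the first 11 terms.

t_i = 11 + (i - 1)·18.
t_{11} = 191; S = 11·(11 + 191)/2 = 1111.

1111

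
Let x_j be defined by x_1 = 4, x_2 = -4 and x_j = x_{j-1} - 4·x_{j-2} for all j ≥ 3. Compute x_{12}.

Iterate the recurrence:
x_3 = -20; x_4 = -4; x_5 = 76; x_6 = 92; x_7 = -212; x_8 = -580; x_9 = 268; x_{10} = 2588; x_{11} = 1516; x_{12} = -8836.

-8836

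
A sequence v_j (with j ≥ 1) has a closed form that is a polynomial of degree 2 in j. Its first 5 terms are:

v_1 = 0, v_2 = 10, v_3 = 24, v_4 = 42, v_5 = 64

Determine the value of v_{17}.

640

1st diffs: 10, 14, 18, 22.
2nd diffs: 4, 4, 4 (constant).
Newton forward-difference form: v_j = 10·C(j-1,1) + 4·C(j-1,2).
At j = 17: j-1 = 16, so v_{17} = 160 + 480 = 640.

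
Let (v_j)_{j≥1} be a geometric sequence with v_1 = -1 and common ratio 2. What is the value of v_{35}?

v_j = (-1)·2^(j-1).
v_{35} = (-1)·2^34 = -17179869184.

-17179869184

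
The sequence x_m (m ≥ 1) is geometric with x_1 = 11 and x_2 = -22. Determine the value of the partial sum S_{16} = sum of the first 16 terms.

-240295

Common ratio r = -2.
x_m = 11·(-2)^(m-1).
S = 11·((-2)^16 - 1)/(-2 - 1) = 11·(65536 - 1)/(-3) = -240295.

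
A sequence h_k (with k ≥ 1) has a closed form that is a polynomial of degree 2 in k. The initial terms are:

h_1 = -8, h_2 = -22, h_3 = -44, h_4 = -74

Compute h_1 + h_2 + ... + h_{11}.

-2178

1st diffs: -14, -22, -30.
2nd diffs: -8, -8 (constant).
Newton forward-difference form: h_k = -8 + (-14)·C(k-1,1) + (-8)·C(k-1,2).
Continuing: …, -112, -158, -212, -274, …, h_{11} = -508.
Summing k = 1..11 (11 terms) gives -2178.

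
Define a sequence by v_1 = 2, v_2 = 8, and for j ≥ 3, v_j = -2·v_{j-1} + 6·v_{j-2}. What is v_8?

7712

Applying the relation repeatedly:
v_3 = -4  v_4 = 56  v_5 = -136  v_6 = 608  v_7 = -2032  v_8 = 7712.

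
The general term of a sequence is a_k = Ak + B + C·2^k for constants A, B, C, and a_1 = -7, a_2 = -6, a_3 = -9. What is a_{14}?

-32706

Plug in k = 1, 2, 3: A + B + 2C = -7; 2A + B + 4C = -6; 3A + B + 8C = -9.
Subtracting the first from the second: A + 2C = 1.
Subtracting the second from the third: A + 4C = -3.
Solving: C = -2, A = 5, then B = -8.
Therefore a_{14} = 70 + (-8) + (-2)·16384 = -32706.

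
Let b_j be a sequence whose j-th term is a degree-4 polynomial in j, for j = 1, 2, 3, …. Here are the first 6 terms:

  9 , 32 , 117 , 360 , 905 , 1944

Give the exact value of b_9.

1st diffs: 23, 85, 243, 545, 1039.
2nd diffs: 62, 158, 302, 494.
3rd diffs: 96, 144, 192.
4th diffs: 48, 48 (constant).
Newton forward-difference form: b_j = 9 + 23·C(j-1,1) + 62·C(j-1,2) + 96·C(j-1,3) + 48·C(j-1,4).
At j = 9: j-1 = 8, so b_9 = 9 + 184 + 1736 + 5376 + 3360 = 10665.

10665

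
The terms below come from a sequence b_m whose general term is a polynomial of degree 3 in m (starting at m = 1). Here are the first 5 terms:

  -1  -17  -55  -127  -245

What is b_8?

-995

1st diffs: -16, -38, -72, -118.
2nd diffs: -22, -34, -46.
3rd diffs: -12, -12 (constant).
Newton forward-difference form: b_m = -1 + (-16)·C(m-1,1) + (-22)·C(m-1,2) + (-12)·C(m-1,3).
At m = 8: m-1 = 7, so b_8 = -1 - 112 - 462 - 420 = -995.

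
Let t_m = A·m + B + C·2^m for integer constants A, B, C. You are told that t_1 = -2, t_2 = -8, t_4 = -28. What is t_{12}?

At m = 1, 2, 4: A + B + 2C = -2; 2A + B + 4C = -8; 4A + B + 16C = -28.
Subtracting the first from the second: A + 2C = -6.
Subtracting the second from the third: 2A + 12C = -20.
Solving: C = -1, A = -4, then B = 4.
Hence t_{12} = -4·12 + 4 + (-1)·4096 = -4140.

-4140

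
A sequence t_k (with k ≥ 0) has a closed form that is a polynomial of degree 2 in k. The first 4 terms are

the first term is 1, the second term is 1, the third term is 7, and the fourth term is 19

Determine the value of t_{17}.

817

1st diffs: 0, 6, 12.
2nd diffs: 6, 6 (constant).
Newton forward-difference form: t_k = 1 + 6·C(k,2).
At k = 17: k = 17, so t_{17} = 1 + 816 = 817.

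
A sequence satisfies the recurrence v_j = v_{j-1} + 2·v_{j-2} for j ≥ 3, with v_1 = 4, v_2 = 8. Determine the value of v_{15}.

65536

Step forward from the initial values:
v_3 = 16, v_4 = 32, v_5 = 64, …, v_{12} = 8192, v_{13} = 16384, v_{14} = 32768, v_{15} = 65536.
(Characteristic roots are 2 and -1.)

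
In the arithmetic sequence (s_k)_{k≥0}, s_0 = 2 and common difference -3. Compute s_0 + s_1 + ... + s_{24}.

s_k = 2 + (k - 0)·(-3).
s_{24} = -70; S = 25·(2 + (-70))/2 = -850.

-850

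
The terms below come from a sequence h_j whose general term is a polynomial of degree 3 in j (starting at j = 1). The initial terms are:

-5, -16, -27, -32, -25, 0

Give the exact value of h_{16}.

2560

1st diffs: -11, -11, -5, 7, 25.
2nd diffs: 0, 6, 12, 18.
3rd diffs: 6, 6, 6 (constant).
Newton forward-difference form: h_j = -5 + (-11)·C(j-1,1) + 6·C(j-1,3).
At j = 16: j-1 = 15, so h_{16} = -5 - 165 + 2730 = 2560.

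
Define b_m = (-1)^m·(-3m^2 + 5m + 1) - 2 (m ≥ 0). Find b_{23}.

1469

(-1)^23 = -1; -3m^2 + 5m + 1 at m=23 is -1471; so b_{23} = 1469.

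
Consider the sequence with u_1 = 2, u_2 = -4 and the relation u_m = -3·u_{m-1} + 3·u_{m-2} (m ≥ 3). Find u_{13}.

10744002

Iterate the recurrence:
u_3 = 18;  u_4 = -66;  u_5 = 252;  …;  u_{10} = -197154;  u_{11} = 747468;  u_{12} = -2833866;  u_{13} = 10744002.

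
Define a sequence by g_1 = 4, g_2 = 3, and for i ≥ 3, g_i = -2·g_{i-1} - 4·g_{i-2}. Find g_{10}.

Applying the relation repeatedly:
g_3 = -22, g_4 = 32, g_5 = 24, g_6 = -176, g_7 = 256, g_8 = 192, g_9 = -1408, g_{10} = 2048.

2048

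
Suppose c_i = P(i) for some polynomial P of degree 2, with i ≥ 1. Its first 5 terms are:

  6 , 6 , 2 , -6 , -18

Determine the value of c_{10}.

1st diffs: 0, -4, -8, -12.
2nd diffs: -4, -4, -4 (constant).
Newton forward-difference form: c_i = 6 + (-4)·C(i-1,2).
At i = 10: i-1 = 9, so c_{10} = 6 - 144 = -138.

-138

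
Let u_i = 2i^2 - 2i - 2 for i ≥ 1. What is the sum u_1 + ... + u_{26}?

Over i = 1..26: Σi = 351, Σi² = 6201.
Total = (2)·6201 + (-2)·351 + (-2)·26 = 11648.

11648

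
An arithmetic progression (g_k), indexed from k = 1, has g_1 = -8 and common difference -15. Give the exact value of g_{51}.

-758

g_k = -8 + (k - 1)·(-15).
g_{51} = -8 + 50·(-15) = -758.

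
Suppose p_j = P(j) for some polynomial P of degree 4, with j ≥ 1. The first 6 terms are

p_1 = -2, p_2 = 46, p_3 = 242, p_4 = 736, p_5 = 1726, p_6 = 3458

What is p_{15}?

116786

1st diffs: 48, 196, 494, 990, 1732.
2nd diffs: 148, 298, 496, 742.
3rd diffs: 150, 198, 246.
4th diffs: 48, 48 (constant).
Newton forward-difference form: p_j = -2 + 48·C(j-1,1) + 148·C(j-1,2) + 150·C(j-1,3) + 48·C(j-1,4).
At j = 15: j-1 = 14, so p_{15} = -2 + 672 + 13468 + 54600 + 48048 = 116786.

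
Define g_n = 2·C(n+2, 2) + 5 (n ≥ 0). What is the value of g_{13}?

215

C(15, 2) = 105, so g_{13} = 215.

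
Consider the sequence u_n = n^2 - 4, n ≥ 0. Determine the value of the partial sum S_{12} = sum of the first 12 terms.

Over n = 0..11: Σn = 66, Σn² = 506.
Total = (1)·506 + (-4)·12 = 458.

458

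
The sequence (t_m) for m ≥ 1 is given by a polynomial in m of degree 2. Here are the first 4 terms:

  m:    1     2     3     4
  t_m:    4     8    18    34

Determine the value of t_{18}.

888

1st diffs: 4, 10, 16.
2nd diffs: 6, 6 (constant).
Newton forward-difference form: t_m = 4 + 4·C(m-1,1) + 6·C(m-1,2).
At m = 18: m-1 = 17, so t_{18} = 4 + 68 + 816 = 888.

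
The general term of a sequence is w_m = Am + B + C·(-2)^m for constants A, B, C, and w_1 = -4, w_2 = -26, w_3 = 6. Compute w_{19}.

Plug in m = 1, 2, 3: A + B - 2C = -4; 2A + B + 4C = -26; 3A + B - 8C = 6.
Subtracting the first from the second: A + 6C = -22.
Subtracting the second from the third: A - 12C = 32.
Solving: C = -3, A = -4, then B = -6.
So w_m = -4·m + (-6) + (-3)·(-2)^m; at m=19 this is 1572782.

1572782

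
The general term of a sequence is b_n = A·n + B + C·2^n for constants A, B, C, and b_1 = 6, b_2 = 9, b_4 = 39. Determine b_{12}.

12255

Plug in n = 1, 2, 4: A + B + 2C = 6; 2A + B + 4C = 9; 4A + B + 16C = 39.
Subtracting the first from the second: A + 2C = 3.
Subtracting the second from the third: 2A + 12C = 30.
Solving: C = 3, A = -3, then B = 3.
So b_n = -3·n + 3 + 3·2^n; at n=12 this is 12255.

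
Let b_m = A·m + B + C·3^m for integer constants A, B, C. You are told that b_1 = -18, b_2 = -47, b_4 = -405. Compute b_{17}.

-645700802

Write the equations: A + B + 3C = -18; 2A + B + 9C = -47; 4A + B + 81C = -405.
Subtracting the first from the second: A + 6C = -29.
Subtracting the second from the third: 2A + 72C = -358.
Solving: C = -5, A = 1, then B = -4.
Hence b_{17} = 1·17 + (-4) + (-5)·129140163 = -645700802.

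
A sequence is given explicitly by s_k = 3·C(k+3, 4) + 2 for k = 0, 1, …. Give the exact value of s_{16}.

C(19, 4) = 3876, so s_{16} = 11630.

11630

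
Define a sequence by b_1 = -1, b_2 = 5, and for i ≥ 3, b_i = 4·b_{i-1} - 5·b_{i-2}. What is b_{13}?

Compute successive terms:
b_3 = 25; b_4 = 75; b_5 = 175; …; b_{10} = -7675; b_{11} = -21575; b_{12} = -47925; b_{13} = -83825.

-83825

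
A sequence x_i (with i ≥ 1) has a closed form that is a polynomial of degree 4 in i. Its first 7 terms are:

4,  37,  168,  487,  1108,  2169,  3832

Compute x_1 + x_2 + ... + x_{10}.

1st diffs: 33, 131, 319, 621, 1061, 1663.
2nd diffs: 98, 188, 302, 440, 602.
3rd diffs: 90, 114, 138, 162.
4th diffs: 24, 24, 24 (constant).
So x_i = i^4 + 5i^3 - 6i^2 + i + 3.
Continuing: 6283, 9732, 14413.
Summing i = 1..10 (10 terms) gives 38233.

38233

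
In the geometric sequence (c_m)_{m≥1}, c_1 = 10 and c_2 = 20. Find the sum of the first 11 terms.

Common ratio r = 2.
c_m = 10·2^(m-1).
S = 10·(2^11 - 1)/(2 - 1) = 10·(2048 - 1)/(1) = 20470.

20470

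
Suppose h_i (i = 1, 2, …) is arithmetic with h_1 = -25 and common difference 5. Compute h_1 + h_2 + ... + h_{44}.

h_i = -25 + (i - 1)·5.
h_{44} = 190; S = 44·(-25 + 190)/2 = 3630.

3630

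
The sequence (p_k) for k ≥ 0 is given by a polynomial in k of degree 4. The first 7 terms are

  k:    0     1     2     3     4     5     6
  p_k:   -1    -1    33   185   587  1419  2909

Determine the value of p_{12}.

44483

1st diffs: 0, 34, 152, 402, 832, 1490.
2nd diffs: 34, 118, 250, 430, 658.
3rd diffs: 84, 132, 180, 228.
4th diffs: 48, 48, 48 (constant).
Newton forward-difference form: p_k = -1 + 34·C(k,2) + 84·C(k,3) + 48·C(k,4).
At k = 12: k = 12, so p_{12} = -1 + 2244 + 18480 + 23760 = 44483.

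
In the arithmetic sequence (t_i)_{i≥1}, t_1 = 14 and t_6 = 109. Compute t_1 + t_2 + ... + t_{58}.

32219

Common difference d = (109 - 14) / (6 - 1) = 19.
t_i = 14 + (i - 1)·19.
t_{58} = 1097; S = 58·(14 + 1097)/2 = 32219.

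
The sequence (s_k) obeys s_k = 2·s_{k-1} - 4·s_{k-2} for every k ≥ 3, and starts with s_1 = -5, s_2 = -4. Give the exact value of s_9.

768

Step forward from the initial values:
s_3 = 12, s_4 = 40, s_5 = 32, s_6 = -96, s_7 = -320, s_8 = -256, s_9 = 768.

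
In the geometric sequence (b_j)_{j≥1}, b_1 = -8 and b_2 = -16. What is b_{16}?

-262144

Common ratio r = 2.
b_j = (-8)·2^(j-1).
b_{16} = (-8)·2^15 = -262144.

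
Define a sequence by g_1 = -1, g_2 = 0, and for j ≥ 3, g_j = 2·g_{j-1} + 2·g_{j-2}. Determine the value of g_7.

-88

Compute successive terms:
g_3 = -2, g_4 = -4, g_5 = -12, g_6 = -32, g_7 = -88.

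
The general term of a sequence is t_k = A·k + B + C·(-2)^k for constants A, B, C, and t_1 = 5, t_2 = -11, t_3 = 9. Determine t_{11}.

4057

Write the equations: A + B - 2C = 5; 2A + B + 4C = -11; 3A + B - 8C = 9.
Subtracting the first from the second: A + 6C = -16.
Subtracting the second from the third: A - 12C = 20.
Solving: C = -2, A = -4, then B = 5.
Hence t_{11} = -4·11 + 5 + (-2)·(-2048) = 4057.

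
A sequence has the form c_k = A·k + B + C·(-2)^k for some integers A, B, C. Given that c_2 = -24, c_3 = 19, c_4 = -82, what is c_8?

-1062

Write the equations: 2A + B + 4C = -24; 3A + B - 8C = 19; 4A + B + 16C = -82.
Subtracting the first from the second: A - 12C = 43.
Subtracting the second from the third: A + 24C = -101.
Solving: C = -4, A = -5, then B = 2.
So c_k = -5·k + 2 + (-4)·(-2)^k; at k=8 this is -1062.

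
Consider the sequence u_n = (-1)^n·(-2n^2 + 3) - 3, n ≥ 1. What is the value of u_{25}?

1244

(-1)^25 = -1; -2n^2 + 3 at n=25 is -1247; so u_{25} = 1244.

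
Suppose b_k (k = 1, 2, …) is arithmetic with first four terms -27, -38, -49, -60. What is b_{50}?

Common difference d = -11.
b_k = -27 + (k - 1)·(-11).
b_{50} = -27 + 49·(-11) = -566.

-566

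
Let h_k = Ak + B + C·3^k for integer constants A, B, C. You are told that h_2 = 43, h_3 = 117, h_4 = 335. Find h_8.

At k = 2, 3, 4: 2A + B + 9C = 43; 3A + B + 27C = 117; 4A + B + 81C = 335.
Subtracting the first from the second: A + 18C = 74.
Subtracting the second from the third: A + 54C = 218.
Solving: C = 4, A = 2, then B = 3.
Therefore h_8 = 16 + 3 + 4·6561 = 26263.

26263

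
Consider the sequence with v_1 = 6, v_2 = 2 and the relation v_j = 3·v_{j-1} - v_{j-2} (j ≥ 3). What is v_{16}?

-242786

Applying the relation repeatedly:
v_3 = 0, v_4 = -2, v_5 = -6, …, v_{13} = -13530, v_{14} = -35422, v_{15} = -92736, v_{16} = -242786.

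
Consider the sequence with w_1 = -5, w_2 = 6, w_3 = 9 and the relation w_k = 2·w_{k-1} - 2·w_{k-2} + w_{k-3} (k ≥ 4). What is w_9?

9

Compute successive terms:
w_4 = 1; w_5 = -10; w_6 = -13; w_7 = -5; w_8 = 6; w_9 = 9.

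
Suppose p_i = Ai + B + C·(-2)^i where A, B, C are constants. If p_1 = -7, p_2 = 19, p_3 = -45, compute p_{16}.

327623

The three given values yield: A + B - 2C = -7; 2A + B + 4C = 19; 3A + B - 8C = -45.
Subtracting the first from the second: A + 6C = 26.
Subtracting the second from the third: A - 12C = -64.
Solving: C = 5, A = -4, then B = 7.
Therefore p_{16} = -64 + 7 + 5·65536 = 327623.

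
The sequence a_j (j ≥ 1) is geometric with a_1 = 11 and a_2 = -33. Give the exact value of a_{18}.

Common ratio r = -3.
a_j = 11·(-3)^(j-1).
a_{18} = 11·(-3)^17 = -1420541793.

-1420541793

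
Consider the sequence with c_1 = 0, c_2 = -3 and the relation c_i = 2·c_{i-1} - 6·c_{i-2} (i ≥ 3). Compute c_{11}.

9120

Applying the relation repeatedly:
c_3 = -6  c_4 = 6  c_5 = 48  c_6 = 60  c_7 = -168  c_8 = -696  c_9 = -384  c_{10} = 3408  c_{11} = 9120.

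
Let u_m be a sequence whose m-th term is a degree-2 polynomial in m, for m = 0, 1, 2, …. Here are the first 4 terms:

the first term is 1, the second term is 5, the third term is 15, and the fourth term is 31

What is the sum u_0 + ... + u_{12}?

2041

1st diffs: 4, 10, 16.
2nd diffs: 6, 6 (constant).
So u_m = 3m^2 + m + 1.
Continuing: …, 53, 81, 115, 155, …, u_{12} = 445.
Summing m = 0..12 (13 terms) gives 2041.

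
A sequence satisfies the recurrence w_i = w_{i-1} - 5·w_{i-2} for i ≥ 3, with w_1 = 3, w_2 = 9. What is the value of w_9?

Applying the relation repeatedly:
w_3 = -6, w_4 = -51, w_5 = -21, w_6 = 234, w_7 = 339, w_8 = -831, w_9 = -2526.

-2526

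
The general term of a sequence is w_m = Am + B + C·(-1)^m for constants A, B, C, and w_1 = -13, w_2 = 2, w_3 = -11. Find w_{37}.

Plug in m = 1, 2, 3: A + B - C = -13; 2A + B + C = 2; 3A + B - C = -11.
Subtracting the first from the second: A + 2C = 15.
Subtracting the second from the third: A - 2C = -13.
Solving: C = 7, A = 1, then B = -7.
So w_m = 1·m + (-7) + 7·(-1)^m; at m=37 this is 23.

23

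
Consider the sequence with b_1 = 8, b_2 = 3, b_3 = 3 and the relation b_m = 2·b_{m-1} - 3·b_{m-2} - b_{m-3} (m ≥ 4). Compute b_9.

Applying the relation repeatedly:
b_4 = -11; b_5 = -34; b_6 = -38; b_7 = 37; b_8 = 222; b_9 = 371.

371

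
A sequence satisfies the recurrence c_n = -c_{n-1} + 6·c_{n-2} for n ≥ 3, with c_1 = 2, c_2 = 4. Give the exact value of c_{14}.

Iterate the recurrence:
c_3 = 8;  c_4 = 16;  c_5 = 32;  …;  c_{11} = 2048;  c_{12} = 4096;  c_{13} = 8192;  c_{14} = 16384.
(Characteristic roots are 2 and -3.)

16384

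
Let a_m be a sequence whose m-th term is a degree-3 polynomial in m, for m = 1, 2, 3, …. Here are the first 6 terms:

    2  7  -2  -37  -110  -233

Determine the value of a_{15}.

-5570

1st diffs: 5, -9, -35, -73, -123.
2nd diffs: -14, -26, -38, -50.
3rd diffs: -12, -12, -12 (constant).
Newton forward-difference form: a_m = 2 + 5·C(m-1,1) + (-14)·C(m-1,2) + (-12)·C(m-1,3).
At m = 15: m-1 = 14, so a_{15} = 2 + 70 - 1274 - 4368 = -5570.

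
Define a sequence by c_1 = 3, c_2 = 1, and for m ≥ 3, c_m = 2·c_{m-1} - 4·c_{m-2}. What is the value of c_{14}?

4096

Applying the relation repeatedly:
c_3 = -10, c_4 = -24, c_5 = -8, …, c_{11} = -512, c_{12} = 5120, c_{13} = 12288, c_{14} = 4096.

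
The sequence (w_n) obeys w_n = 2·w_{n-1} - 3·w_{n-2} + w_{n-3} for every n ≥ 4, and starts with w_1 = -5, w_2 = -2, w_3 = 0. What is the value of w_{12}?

Step forward from the initial values:
w_4 = 1; w_5 = 0; w_6 = -3; w_7 = -5; w_8 = -1; w_9 = 10; w_{10} = 18; w_{11} = 5; w_{12} = -34.

-34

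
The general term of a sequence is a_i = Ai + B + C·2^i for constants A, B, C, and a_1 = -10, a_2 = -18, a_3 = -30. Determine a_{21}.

-4194390

Plug in i = 1, 2, 3: A + B + 2C = -10; 2A + B + 4C = -18; 3A + B + 8C = -30.
Subtracting the first from the second: A + 2C = -8.
Subtracting the second from the third: A + 4C = -12.
Solving: C = -2, A = -4, then B = -2.
Hence a_{21} = -4·21 + (-2) + (-2)·2097152 = -4194390.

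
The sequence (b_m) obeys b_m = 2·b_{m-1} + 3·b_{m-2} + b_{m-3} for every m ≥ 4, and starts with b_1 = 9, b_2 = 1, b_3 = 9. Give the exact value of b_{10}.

24665

Compute successive terms:
b_4 = 30  b_5 = 88  b_6 = 275  b_7 = 844  b_8 = 2601  b_9 = 8009  b_{10} = 24665.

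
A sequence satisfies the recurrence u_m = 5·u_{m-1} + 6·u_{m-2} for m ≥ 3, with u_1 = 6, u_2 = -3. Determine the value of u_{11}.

Iterate the recurrence:
u_3 = 21; u_4 = 87; u_5 = 561; u_6 = 3327; u_7 = 20001; u_8 = 119967; u_9 = 719841; u_{10} = 4319007; u_{11} = 25914081.
(Characteristic roots are 6 and -1.)

25914081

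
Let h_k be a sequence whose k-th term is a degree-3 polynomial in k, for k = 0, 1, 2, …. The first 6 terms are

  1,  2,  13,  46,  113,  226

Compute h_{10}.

1901

1st diffs: 1, 11, 33, 67, 113.
2nd diffs: 10, 22, 34, 46.
3rd diffs: 12, 12, 12 (constant).
Newton forward-difference form: h_k = 1 + 1·C(k,1) + 10·C(k,2) + 12·C(k,3).
At k = 10: k = 10, so h_{10} = 1 + 10 + 450 + 1440 = 1901.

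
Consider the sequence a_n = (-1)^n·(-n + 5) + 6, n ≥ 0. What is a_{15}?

(-1)^15 = -1; -n + 5 at n=15 is -10; so a_{15} = 16.

16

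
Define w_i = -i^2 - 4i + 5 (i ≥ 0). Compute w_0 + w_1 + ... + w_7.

Over i = 0..7: Σi = 28, Σi² = 140.
Total = (-1)·140 + (-4)·28 + (5)·8 = -212.

-212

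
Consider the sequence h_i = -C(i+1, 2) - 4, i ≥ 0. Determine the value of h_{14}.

-109

C(15, 2) = 105, so h_{14} = -109.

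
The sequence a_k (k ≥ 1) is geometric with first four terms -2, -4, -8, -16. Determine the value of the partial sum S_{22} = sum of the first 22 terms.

Common ratio r = 2.
a_k = (-2)·2^(k-1).
S = (-2)·(2^22 - 1)/(2 - 1) = (-2)·(4194304 - 1)/(1) = -8388606.

-8388606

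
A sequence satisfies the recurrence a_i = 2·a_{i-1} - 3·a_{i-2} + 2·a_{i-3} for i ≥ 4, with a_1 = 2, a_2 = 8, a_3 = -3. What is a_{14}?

Iterate the recurrence:
a_4 = -26; a_5 = -27; a_6 = 18; …; a_{11} = 57; a_{12} = 382; a_{13} = 261; a_{14} = -510.

-510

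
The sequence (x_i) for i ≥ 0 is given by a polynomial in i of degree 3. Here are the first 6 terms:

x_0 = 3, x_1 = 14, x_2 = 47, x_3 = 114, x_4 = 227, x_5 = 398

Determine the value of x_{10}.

1st diffs: 11, 33, 67, 113, 171.
2nd diffs: 22, 34, 46, 58.
3rd diffs: 12, 12, 12 (constant).
Newton forward-difference form: x_i = 3 + 11·C(i,1) + 22·C(i,2) + 12·C(i,3).
At i = 10: i = 10, so x_{10} = 3 + 110 + 990 + 1440 = 2543.

2543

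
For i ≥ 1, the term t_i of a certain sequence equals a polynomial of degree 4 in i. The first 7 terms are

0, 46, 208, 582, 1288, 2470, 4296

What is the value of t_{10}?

15678

1st diffs: 46, 162, 374, 706, 1182, 1826.
2nd diffs: 116, 212, 332, 476, 644.
3rd diffs: 96, 120, 144, 168.
4th diffs: 24, 24, 24 (constant).
Newton forward-difference form: t_i = 46·C(i-1,1) + 116·C(i-1,2) + 96·C(i-1,3) + 24·C(i-1,4).
At i = 10: i-1 = 9, so t_{10} = 414 + 4176 + 8064 + 3024 = 15678.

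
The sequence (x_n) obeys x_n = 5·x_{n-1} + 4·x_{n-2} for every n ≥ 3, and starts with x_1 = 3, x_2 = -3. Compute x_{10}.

-890283

Applying the relation repeatedly:
x_3 = -3;  x_4 = -27;  x_5 = -147;  x_6 = -843;  x_7 = -4803;  x_8 = -27387;  x_9 = -156147;  x_{10} = -890283.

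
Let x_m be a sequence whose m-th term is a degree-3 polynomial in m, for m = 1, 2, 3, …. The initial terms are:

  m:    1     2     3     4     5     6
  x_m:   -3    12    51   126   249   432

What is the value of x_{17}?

1st diffs: 15, 39, 75, 123, 183.
2nd diffs: 24, 36, 48, 60.
3rd diffs: 12, 12, 12 (constant).
Newton forward-difference form: x_m = -3 + 15·C(m-1,1) + 24·C(m-1,2) + 12·C(m-1,3).
At m = 17: m-1 = 16, so x_{17} = -3 + 240 + 2880 + 6720 = 9837.

9837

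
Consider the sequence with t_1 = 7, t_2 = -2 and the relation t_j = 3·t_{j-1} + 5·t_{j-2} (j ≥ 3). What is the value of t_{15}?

t_3 = 29;  t_4 = 77;  t_5 = 376;  …;  t_{12} = 8293517;  t_{13} = 34771471;  t_{14} = 145781998;  t_{15} = 611203349.

611203349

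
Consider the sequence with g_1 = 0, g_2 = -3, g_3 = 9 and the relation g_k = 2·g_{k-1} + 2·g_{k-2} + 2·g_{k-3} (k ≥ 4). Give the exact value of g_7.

Iterate the recurrence:
g_4 = 12; g_5 = 36; g_6 = 114; g_7 = 324.

324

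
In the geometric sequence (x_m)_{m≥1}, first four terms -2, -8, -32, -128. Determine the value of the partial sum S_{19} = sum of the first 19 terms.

-183251937962

Common ratio r = 4.
x_m = (-2)·4^(m-1).
S = (-2)·(4^19 - 1)/(4 - 1) = (-2)·(274877906944 - 1)/(3) = -183251937962.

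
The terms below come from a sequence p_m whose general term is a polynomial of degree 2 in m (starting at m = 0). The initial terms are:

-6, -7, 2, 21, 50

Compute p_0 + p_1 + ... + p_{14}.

1st diffs: -1, 9, 19, 29.
2nd diffs: 10, 10, 10 (constant).
Newton forward-difference form: p_m = -6 + (-1)·C(m,1) + 10·C(m,2).
Continuing: …, 89, 138, 197, 266, …, p_{14} = 890.
Summing m = 0..14 (15 terms) gives 4355.

4355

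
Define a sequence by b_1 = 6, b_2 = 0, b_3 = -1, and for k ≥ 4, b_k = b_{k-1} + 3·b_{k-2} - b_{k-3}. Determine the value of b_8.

-133

b_4 = -7; b_5 = -10; b_6 = -30; b_7 = -53; b_8 = -133.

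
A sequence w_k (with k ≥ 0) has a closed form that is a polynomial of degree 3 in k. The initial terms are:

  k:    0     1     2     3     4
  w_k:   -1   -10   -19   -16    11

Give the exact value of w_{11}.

1st diffs: -9, -9, 3, 27.
2nd diffs: 0, 12, 24.
3rd diffs: 12, 12 (constant).
Newton forward-difference form: w_k = -1 + (-9)·C(k,1) + 12·C(k,3).
At k = 11: k = 11, so w_{11} = -1 - 99 + 1980 = 1880.

1880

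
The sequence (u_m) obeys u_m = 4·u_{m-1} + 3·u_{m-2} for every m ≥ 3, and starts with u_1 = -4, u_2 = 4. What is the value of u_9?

58108

Iterate the recurrence:
u_3 = 4; u_4 = 28; u_5 = 124; u_6 = 580; u_7 = 2692; u_8 = 12508; u_9 = 58108.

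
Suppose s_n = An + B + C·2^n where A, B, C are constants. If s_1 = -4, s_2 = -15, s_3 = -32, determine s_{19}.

Plug in n = 1, 2, 3: A + B + 2C = -4; 2A + B + 4C = -15; 3A + B + 8C = -32.
Subtracting the first from the second: A + 2C = -11.
Subtracting the second from the third: A + 4C = -17.
Solving: C = -3, A = -5, then B = 7.
Hence s_{19} = -5·19 + 7 + (-3)·524288 = -1572952.

-1572952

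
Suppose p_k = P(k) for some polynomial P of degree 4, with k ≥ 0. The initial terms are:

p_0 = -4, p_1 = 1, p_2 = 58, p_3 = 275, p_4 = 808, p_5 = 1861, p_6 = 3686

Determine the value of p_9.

17033

1st diffs: 5, 57, 217, 533, 1053, 1825.
2nd diffs: 52, 160, 316, 520, 772.
3rd diffs: 108, 156, 204, 252.
4th diffs: 48, 48, 48 (constant).
Newton forward-difference form: p_k = -4 + 5·C(k,1) + 52·C(k,2) + 108·C(k,3) + 48·C(k,4).
At k = 9: k = 9, so p_9 = -4 + 45 + 1872 + 9072 + 6048 = 17033.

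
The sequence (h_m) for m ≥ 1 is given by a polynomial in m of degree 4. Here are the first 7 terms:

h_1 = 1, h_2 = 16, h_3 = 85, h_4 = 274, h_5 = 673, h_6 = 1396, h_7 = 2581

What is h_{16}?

1st diffs: 15, 69, 189, 399, 723, 1185.
2nd diffs: 54, 120, 210, 324, 462.
3rd diffs: 66, 90, 114, 138.
4th diffs: 24, 24, 24 (constant).
Newton forward-difference form: h_m = 1 + 15·C(m-1,1) + 54·C(m-1,2) + 66·C(m-1,3) + 24·C(m-1,4).
At m = 16: m-1 = 15, so h_{16} = 1 + 225 + 5670 + 30030 + 32760 = 68686.

68686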